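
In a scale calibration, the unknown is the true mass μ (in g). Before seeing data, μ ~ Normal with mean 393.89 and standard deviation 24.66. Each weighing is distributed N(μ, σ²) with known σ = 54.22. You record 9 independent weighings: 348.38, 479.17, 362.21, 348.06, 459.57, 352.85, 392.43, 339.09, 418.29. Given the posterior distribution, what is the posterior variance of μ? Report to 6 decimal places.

212.501543

For Normal data with known variance σ², a Normal(μ₀, σ₀²) prior on μ is conjugate. Posterior precision = 1/σ₀² + n/σ²; posterior mean is the precision-weighted average of μ₀ and x̄.
σ₀² = 24.66² = 608.1156, σ² = 54.22² = 2939.8084; σ² + n·σ₀² = 2939.8084 + 9·608.1156 = 8412.8488.
Posterior precision = 1/σ₀² + n/σ² = 1/608.1156 + 9/2939.8084 = (σ² + n·σ₀²)/(σ₀²σ²) = 8412.8488/(608.1156·2939.8084); posterior variance σₙ² = σ₀²σ²/(σ² + n·σ₀²) = 608.1156·2939.8084/8412.8488 = 212.501543.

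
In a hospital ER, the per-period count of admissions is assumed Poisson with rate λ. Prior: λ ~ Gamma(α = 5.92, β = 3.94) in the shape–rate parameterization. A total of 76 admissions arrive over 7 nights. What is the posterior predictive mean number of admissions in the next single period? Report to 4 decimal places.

7.4881

With a Gamma(shape α, rate β) prior, the Poisson likelihood is conjugate: the posterior is Gamma(α + ΣXᵢ, β + n).
Posterior: Gamma(α+S, β+n) = Gamma(5.92+76, 3.94+7) = Gamma(81.92, 10.94).
The predictive distribution for one future period is NegBinom with mean α/β = 7.4881.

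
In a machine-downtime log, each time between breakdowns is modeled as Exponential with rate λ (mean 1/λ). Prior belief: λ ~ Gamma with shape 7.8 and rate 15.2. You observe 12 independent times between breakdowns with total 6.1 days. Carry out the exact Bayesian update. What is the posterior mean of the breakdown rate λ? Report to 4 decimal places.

0.9296

With a Gamma(shape α, rate β) prior on the exponential rate λ, the posterior after n observations with total T = Σxᵢ is Gamma(α+n, β+T).
Posterior: Gamma(7.8+12, 15.2+6.1) = Gamma(19.8, 21.3).
Posterior mean of λ = α/β = 19.8/21.3 = 0.9296.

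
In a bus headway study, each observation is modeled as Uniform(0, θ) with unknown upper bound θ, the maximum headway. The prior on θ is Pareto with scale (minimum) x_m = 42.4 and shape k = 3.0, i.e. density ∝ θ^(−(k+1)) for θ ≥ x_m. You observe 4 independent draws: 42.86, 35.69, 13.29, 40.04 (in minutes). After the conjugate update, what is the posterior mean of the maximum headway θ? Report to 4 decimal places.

50.0033

A Pareto(scale x_m, shape k) prior on the upper bound θ of Uniform(0, θ) is conjugate: posterior is Pareto(max(x_m, max xᵢ), k + n).
Sample maximum = 42.86; prior scale x_m = 42.4 → posterior scale = max = 42.86.
Posterior shape = 3.0 + 4 = 7.0.
E[θ|data] = k·x_m/(k−1) = 7.0·42.86/6.0 = 50.0033.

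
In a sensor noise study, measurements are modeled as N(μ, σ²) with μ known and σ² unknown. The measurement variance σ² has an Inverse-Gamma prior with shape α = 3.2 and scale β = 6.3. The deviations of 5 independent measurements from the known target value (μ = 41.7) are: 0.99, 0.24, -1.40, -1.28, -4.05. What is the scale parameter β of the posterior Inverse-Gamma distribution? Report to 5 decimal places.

16.81930

With known mean μ and an Inverse-Gamma(α, β) prior on σ², the Normal likelihood is conjugate: posterior is Inv-Gamma(α + n/2, β + Σ(xᵢ−μ)²/2).
Σ(xᵢ−μ)² = (0.99)² + (0.24)² + (-1.40)² + (-1.28)² + (-4.05)² = 21.0386.
Posterior: Inv-Gamma(3.2 + 5/2, 6.3 + 21.0386/2) = Inv-Gamma(5.70, 16.81930).
Posterior β = 16.81930.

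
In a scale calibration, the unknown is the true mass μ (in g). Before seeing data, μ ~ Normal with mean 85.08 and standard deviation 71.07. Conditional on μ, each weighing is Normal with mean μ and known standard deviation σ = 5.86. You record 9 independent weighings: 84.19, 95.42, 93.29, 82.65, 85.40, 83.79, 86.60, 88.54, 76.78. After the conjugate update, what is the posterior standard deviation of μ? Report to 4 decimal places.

1.9526

For Normal data with known variance σ², a Normal(μ₀, σ₀²) prior on μ is conjugate. Posterior precision = 1/σ₀² + n/σ²; posterior mean is the precision-weighted average of μ₀ and x̄.
σ₀² = 71.07² = 5050.9449, σ² = 5.86² = 34.3396; σ² + n·σ₀² = 34.3396 + 9·5050.9449 = 45492.8437.
Posterior precision = 1/σ₀² + n/σ² = 1/5050.9449 + 9/34.3396 = (σ² + n·σ₀²)/(σ₀²σ²) = 45492.8437/(5050.9449·34.3396); posterior variance σₙ² = σ₀²σ²/(σ² + n·σ₀²) = 5050.9449·34.3396/45492.8437 = 3.812631.
Posterior SD = √σₙ² = √(5050.9449·34.3396/45492.8437) = 1.9526.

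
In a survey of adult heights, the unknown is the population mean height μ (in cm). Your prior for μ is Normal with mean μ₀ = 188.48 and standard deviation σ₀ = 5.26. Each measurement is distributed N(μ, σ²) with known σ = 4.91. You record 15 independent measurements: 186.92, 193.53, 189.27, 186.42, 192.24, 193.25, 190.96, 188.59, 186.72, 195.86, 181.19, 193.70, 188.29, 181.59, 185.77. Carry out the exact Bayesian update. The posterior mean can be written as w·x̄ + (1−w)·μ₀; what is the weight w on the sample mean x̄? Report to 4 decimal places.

For Normal data with known variance σ², a Normal(μ₀, σ₀²) prior on μ is conjugate. Posterior precision = 1/σ₀² + n/σ²; posterior mean is the precision-weighted average of μ₀ and x̄.
σ₀² = 5.26² = 27.6676, σ² = 4.91² = 24.1081. Prior precision 1/σ₀² = 1/27.6676; data precision n/σ² = 15/24.1081.
w = (n/σ²)/(1/σ₀² + n/σ²) = n·σ₀²/(σ² + n·σ₀²) = 15·27.6676/(24.1081 + 15·27.6676) = 415.014/439.1221 = 0.9451.

0.9451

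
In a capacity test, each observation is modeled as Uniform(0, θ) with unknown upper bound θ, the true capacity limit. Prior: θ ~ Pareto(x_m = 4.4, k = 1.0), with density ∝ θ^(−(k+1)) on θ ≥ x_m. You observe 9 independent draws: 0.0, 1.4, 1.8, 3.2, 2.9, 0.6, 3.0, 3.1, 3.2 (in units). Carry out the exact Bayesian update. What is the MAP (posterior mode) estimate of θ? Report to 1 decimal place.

4.4

A Pareto(scale x_m, shape k) prior on the upper bound θ of Uniform(0, θ) is conjugate: posterior is Pareto(max(x_m, max xᵢ), k + n).
Sample maximum = 3.2; prior scale x_m = 4.4 → posterior scale = max = 4.4.
Posterior shape = 1.0 + 9 = 10.0.
The Pareto density is decreasing on [x_m, ∞), so the mode is x_m = 4.4.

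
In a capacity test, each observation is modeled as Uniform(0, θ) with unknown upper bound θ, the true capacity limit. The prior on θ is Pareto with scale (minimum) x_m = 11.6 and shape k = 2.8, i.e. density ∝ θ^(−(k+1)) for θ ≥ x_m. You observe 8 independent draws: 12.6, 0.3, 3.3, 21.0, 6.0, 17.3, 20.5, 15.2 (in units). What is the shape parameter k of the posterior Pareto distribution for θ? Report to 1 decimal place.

10.8

A Pareto(scale x_m, shape k) prior on the upper bound θ of Uniform(0, θ) is conjugate: posterior is Pareto(max(x_m, max xᵢ), k + n).
Sample maximum = 21.0; prior scale x_m = 11.6 → posterior scale = max = 21.0.
Posterior shape = 2.8 + 8 = 10.8.
Posterior shape k = 10.8.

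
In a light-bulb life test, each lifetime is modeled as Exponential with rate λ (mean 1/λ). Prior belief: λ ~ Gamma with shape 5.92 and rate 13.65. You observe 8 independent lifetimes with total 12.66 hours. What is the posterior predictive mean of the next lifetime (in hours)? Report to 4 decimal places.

With a Gamma(shape α, rate β) prior on the exponential rate λ, the posterior after n observations with total T = Σxᵢ is Gamma(α+n, β+T).
Posterior: Gamma(5.92+8, 13.65+12.66) = Gamma(13.92, 26.31).
The predictive distribution for the next observation is Lomax; its mean is β/(α−1) = 26.31/12.92 = 2.0364.

2.0364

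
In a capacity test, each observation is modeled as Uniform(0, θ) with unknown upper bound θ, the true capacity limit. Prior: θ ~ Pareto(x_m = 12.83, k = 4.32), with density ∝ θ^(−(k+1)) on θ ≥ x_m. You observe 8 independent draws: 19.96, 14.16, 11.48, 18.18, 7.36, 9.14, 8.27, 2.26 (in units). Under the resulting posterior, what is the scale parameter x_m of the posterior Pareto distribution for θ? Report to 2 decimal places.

A Pareto(scale x_m, shape k) prior on the upper bound θ of Uniform(0, θ) is conjugate: posterior is Pareto(max(x_m, max xᵢ), k + n).
Sample maximum = 19.96; prior scale x_m = 12.83 → posterior scale = max = 19.96.
Posterior shape = 4.32 + 8 = 12.32.
Posterior scale x_m = 19.96.

19.96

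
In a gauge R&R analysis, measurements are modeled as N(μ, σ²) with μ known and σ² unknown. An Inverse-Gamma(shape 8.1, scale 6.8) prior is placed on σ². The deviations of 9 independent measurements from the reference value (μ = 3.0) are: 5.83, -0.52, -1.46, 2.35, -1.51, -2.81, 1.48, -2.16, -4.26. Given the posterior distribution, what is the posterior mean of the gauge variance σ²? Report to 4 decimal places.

With known mean μ and an Inverse-Gamma(α, β) prior on σ², the Normal likelihood is conjugate: posterior is Inv-Gamma(α + n/2, β + Σ(xᵢ−μ)²/2).
Σ(xᵢ−μ)² = (5.83)² + (-0.52)² + (-1.46)² + (2.35)² + (-1.51)² + (-2.81)² + (1.48)² + (-2.16)² + (-4.26)² = 77.0932.
Posterior: Inv-Gamma(8.1 + 9/2, 6.8 + 77.0932/2) = Inv-Gamma(12.60, 45.34660).
E[σ²|data] = β/(α−1) = 45.34660/11.60 = 3.9092.

3.9092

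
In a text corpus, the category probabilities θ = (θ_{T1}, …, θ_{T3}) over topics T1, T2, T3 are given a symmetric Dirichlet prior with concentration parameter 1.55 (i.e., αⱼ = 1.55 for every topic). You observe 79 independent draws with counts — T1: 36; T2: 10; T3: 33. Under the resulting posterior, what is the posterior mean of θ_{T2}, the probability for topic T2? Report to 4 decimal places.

The Dirichlet prior is conjugate to the Multinomial likelihood: each posterior αⱼ = prior αⱼ + observed count nⱼ.
Posterior concentration: (37.55, 11.55, 34.55), total = 83.65.
E[θ_{T2}|data] = α_{T2}/Σα = 11.55/83.65 = 0.1381.

0.1381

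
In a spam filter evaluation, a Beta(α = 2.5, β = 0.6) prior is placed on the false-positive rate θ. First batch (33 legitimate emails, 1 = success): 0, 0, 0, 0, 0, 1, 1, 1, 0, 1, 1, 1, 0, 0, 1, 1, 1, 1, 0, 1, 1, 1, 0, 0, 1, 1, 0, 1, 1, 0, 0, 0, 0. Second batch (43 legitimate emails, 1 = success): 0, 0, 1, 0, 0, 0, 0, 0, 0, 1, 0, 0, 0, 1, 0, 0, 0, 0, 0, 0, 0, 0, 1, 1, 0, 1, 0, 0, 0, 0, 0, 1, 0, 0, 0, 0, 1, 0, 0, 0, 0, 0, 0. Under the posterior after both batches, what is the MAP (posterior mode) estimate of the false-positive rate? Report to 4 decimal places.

The Beta prior is conjugate to a Binomial/Bernoulli likelihood; the update adds successes to α and failures to β.
After batch 1: Beta(2.5+17, 0.6+16) = Beta(19.5, 16.6).
After batch 2: Beta(19.5+8, 16.6+35) = Beta(27.5, 51.6).
Mode of Beta(a,b) for a,b>1 is (a−1)/(a+b−2) = 26.5/77.1 = 0.3437.

0.3437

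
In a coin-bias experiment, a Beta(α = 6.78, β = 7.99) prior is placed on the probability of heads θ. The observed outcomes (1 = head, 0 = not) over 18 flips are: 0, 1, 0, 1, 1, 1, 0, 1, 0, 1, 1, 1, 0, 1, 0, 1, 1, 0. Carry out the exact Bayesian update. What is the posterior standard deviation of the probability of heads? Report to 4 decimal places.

The Beta prior is conjugate to a Binomial/Bernoulli likelihood; the update adds successes to α and failures to β.
Posterior: Beta(α+k, β+n−k) = Beta(6.78+11, 7.99+7) = Beta(17.78, 14.99).
Var = αβ/((α+β)²(α+β+1)) = 17.78·14.99/(32.77²·33.77) = 0.00734936; SD = √0.00734936 = 0.0857.

0.0857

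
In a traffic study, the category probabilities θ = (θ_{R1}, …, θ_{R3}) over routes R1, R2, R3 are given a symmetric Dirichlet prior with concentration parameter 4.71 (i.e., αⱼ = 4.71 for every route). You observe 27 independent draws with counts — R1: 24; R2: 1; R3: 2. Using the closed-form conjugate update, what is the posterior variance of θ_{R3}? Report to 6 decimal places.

The Dirichlet prior is conjugate to the Multinomial likelihood: each posterior αⱼ = prior αⱼ + observed count nⱼ.
Posterior concentration: (28.71, 5.71, 6.71), total = 41.13.
Var[θ_j] = α_j(Σα−α_j)/((Σα)²(Σα+1)) = 6.71·34.42/(41.13²·42.13) = 0.003241.

0.003241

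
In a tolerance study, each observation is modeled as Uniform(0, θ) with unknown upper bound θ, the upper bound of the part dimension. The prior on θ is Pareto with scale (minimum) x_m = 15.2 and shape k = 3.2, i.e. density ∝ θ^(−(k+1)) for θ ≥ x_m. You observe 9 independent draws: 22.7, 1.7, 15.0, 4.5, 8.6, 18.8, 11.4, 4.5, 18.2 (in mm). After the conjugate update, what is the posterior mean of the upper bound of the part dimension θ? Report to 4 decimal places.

24.7268

A Pareto(scale x_m, shape k) prior on the upper bound θ of Uniform(0, θ) is conjugate: posterior is Pareto(max(x_m, max xᵢ), k + n).
Sample maximum = 22.7; prior scale x_m = 15.2 → posterior scale = max = 22.7.
Posterior shape = 3.2 + 9 = 12.2.
E[θ|data] = k·x_m/(k−1) = 12.2·22.7/11.2 = 24.7268.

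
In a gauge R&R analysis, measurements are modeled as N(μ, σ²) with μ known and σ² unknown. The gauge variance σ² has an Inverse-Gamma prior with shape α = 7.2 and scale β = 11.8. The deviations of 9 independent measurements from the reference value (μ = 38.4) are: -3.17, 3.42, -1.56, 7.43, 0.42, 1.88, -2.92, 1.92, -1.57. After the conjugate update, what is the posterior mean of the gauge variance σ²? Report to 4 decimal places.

5.6716

With known mean μ and an Inverse-Gamma(α, β) prior on σ², the Normal likelihood is conjugate: posterior is Inv-Gamma(α + n/2, β + Σ(xᵢ−μ)²/2).
Σ(xᵢ−μ)² = (-3.17)² + (3.42)² + (-1.56)² + (7.43)² + (0.42)² + (1.88)² + (-2.92)² + (1.92)² + (-1.57)² = 97.7723.
Posterior: Inv-Gamma(7.2 + 9/2, 11.8 + 97.7723/2) = Inv-Gamma(11.70, 60.68615).
E[σ²|data] = β/(α−1) = 60.68615/10.70 = 5.6716.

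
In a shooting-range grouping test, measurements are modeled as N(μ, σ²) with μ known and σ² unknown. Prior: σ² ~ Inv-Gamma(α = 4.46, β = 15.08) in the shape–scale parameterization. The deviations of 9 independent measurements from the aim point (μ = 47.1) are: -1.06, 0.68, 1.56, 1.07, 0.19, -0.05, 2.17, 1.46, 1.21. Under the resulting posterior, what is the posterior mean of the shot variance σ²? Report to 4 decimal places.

2.7429

With known mean μ and an Inverse-Gamma(α, β) prior on σ², the Normal likelihood is conjugate: posterior is Inv-Gamma(α + n/2, β + Σ(xᵢ−μ)²/2).
Σ(xᵢ−μ)² = (-1.06)² + (0.68)² + (1.56)² + (1.07)² + (0.19)² + (-0.05)² + (2.17)² + (1.46)² + (1.21)² = 13.5077.
Posterior: Inv-Gamma(4.46 + 9/2, 15.08 + 13.5077/2) = Inv-Gamma(8.96, 21.83385).
E[σ²|data] = β/(α−1) = 21.83385/7.96 = 2.7429.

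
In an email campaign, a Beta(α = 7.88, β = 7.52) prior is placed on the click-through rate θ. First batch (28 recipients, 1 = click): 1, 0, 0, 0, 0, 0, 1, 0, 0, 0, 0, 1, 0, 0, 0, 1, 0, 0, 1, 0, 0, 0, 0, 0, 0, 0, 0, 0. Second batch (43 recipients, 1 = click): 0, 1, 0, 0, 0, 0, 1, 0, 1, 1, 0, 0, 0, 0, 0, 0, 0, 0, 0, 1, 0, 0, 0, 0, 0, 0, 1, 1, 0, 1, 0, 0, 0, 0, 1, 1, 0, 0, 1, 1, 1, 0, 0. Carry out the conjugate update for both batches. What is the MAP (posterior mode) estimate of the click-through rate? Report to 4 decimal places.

The Beta prior is conjugate to a Binomial/Bernoulli likelihood; the update adds successes to α and failures to β.
After batch 1: Beta(7.88+5, 7.52+23) = Beta(12.88, 30.52).
After batch 2: Beta(12.88+13, 30.52+30) = Beta(25.88, 60.52).
Mode of Beta(a,b) for a,b>1 is (a−1)/(a+b−2) = 24.88/84.40 = 0.2948.

0.2948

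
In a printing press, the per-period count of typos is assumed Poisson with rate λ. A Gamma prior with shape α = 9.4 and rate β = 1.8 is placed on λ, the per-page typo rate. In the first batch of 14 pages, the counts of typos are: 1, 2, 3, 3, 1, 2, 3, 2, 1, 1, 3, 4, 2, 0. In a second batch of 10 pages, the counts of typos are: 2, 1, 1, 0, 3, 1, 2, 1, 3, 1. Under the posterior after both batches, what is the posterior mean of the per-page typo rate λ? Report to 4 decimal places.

2.0310

With a Gamma(shape α, rate β) prior, the Poisson likelihood is conjugate: the posterior is Gamma(α + ΣXᵢ, β + n).
Batch 1: sum of counts S = 28 over n = 14 pages.
After batch 1: Gamma(α+S, β+n) = Gamma(9.4+28, 1.8+14) = Gamma(37.4, 15.8).
Batch 2: sum of counts S = 15 over n = 10 pages.
After batch 2: Gamma(α+S, β+n) = Gamma(37.4+15, 15.8+10) = Gamma(52.4, 25.8).
Posterior mean = α/β = 52.4/25.8 = 2.0310.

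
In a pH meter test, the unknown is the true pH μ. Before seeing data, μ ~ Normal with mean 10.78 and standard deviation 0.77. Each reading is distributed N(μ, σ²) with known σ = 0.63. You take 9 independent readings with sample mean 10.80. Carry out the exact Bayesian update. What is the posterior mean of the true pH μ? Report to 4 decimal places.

10.7986

For Normal data with known variance σ², a Normal(μ₀, σ₀²) prior on μ is conjugate. Posterior precision = 1/σ₀² + n/σ²; posterior mean is the precision-weighted average of μ₀ and x̄.
n·x̄ = 9·10.80 = 97.2.
σ₀² = 0.77² = 0.5929, σ² = 0.63² = 0.3969; σ² + n·σ₀² = 0.3969 + 9·0.5929 = 5.733.
Posterior mean = (μ₀/σ₀² + n·x̄/σ²)/(1/σ₀² + n/σ²) = (σ²·μ₀ + σ₀²·n·x̄)/(σ² + n·σ₀²) = (0.3969·10.78 + 0.5929·97.2)/5.733 = 61.908462/5.733 = 10.7986.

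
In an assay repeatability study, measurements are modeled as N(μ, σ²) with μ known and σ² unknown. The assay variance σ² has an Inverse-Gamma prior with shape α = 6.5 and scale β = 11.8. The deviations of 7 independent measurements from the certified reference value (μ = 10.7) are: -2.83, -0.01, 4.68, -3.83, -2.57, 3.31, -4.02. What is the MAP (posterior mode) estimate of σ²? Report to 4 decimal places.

With known mean μ and an Inverse-Gamma(α, β) prior on σ², the Normal likelihood is conjugate: posterior is Inv-Gamma(α + n/2, β + Σ(xᵢ−μ)²/2).
Σ(xᵢ−μ)² = (-2.83)² + (-0.01)² + (4.68)² + (-3.83)² + (-2.57)² + (3.31)² + (-4.02)² = 78.3017.
Posterior: Inv-Gamma(6.5 + 7/2, 11.8 + 78.3017/2) = Inv-Gamma(10.00, 50.95085).
Mode = β/(α+1) = 50.95085/11.00 = 4.6319.

4.6319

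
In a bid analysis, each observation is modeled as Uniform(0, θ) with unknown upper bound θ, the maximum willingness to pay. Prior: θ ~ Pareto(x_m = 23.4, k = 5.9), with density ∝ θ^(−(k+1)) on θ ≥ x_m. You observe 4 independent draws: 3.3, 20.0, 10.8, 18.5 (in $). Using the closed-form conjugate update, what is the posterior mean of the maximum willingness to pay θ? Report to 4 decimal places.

26.0292

A Pareto(scale x_m, shape k) prior on the upper bound θ of Uniform(0, θ) is conjugate: posterior is Pareto(max(x_m, max xᵢ), k + n).
Sample maximum = 20.0; prior scale x_m = 23.4 → posterior scale = max = 23.4.
Posterior shape = 5.9 + 4 = 9.9.
E[θ|data] = k·x_m/(k−1) = 9.9·23.4/8.9 = 26.0292.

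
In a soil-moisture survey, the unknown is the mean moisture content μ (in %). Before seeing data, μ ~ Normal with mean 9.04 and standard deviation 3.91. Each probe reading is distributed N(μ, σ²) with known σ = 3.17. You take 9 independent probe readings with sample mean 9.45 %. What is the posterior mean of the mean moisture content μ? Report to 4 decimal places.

For Normal data with known variance σ², a Normal(μ₀, σ₀²) prior on μ is conjugate. Posterior precision = 1/σ₀² + n/σ²; posterior mean is the precision-weighted average of μ₀ and x̄.
n·x̄ = 9·9.45 = 85.05.
σ₀² = 3.91² = 15.2881, σ² = 3.17² = 10.0489; σ² + n·σ₀² = 10.0489 + 9·15.2881 = 147.6418.
Posterior mean = (μ₀/σ₀² + n·x̄/σ²)/(1/σ₀² + n/σ²) = (σ²·μ₀ + σ₀²·n·x̄)/(σ² + n·σ₀²) = (10.0489·9.04 + 15.2881·85.05)/147.6418 = 1391.094961/147.6418 = 9.4221.

9.4221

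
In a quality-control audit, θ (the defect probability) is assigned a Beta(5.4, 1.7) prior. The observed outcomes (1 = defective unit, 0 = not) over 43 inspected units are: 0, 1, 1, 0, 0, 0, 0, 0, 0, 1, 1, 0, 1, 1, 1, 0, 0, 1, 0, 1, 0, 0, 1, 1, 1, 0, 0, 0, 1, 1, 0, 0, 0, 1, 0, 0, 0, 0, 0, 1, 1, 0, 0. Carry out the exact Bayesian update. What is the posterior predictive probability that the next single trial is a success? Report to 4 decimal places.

The Beta prior is conjugate to a Binomial/Bernoulli likelihood; the update adds successes to α and failures to β.
Posterior: Beta(α+k, β+n−k) = Beta(5.4+17, 1.7+26) = Beta(22.4, 27.7).
For a single future Bernoulli trial, P(success | data) = α/(α+β) = 0.4471.

0.4471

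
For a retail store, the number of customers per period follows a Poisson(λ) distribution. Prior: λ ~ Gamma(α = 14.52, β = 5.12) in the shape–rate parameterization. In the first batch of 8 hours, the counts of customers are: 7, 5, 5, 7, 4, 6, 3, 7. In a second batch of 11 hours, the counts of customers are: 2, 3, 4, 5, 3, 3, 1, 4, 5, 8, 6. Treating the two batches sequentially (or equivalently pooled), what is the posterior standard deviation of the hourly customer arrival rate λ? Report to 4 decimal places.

0.4198

With a Gamma(shape α, rate β) prior, the Poisson likelihood is conjugate: the posterior is Gamma(α + ΣXᵢ, β + n).
Batch 1: sum of counts S = 44 over n = 8 hours.
After batch 1: Gamma(α+S, β+n) = Gamma(14.52+44, 5.12+8) = Gamma(58.52, 13.12).
Batch 2: sum of counts S = 44 over n = 11 hours.
After batch 2: Gamma(α+S, β+n) = Gamma(58.52+44, 13.12+11) = Gamma(102.52, 24.12).
SD = √α/β = √102.52/24.12 = 0.4198.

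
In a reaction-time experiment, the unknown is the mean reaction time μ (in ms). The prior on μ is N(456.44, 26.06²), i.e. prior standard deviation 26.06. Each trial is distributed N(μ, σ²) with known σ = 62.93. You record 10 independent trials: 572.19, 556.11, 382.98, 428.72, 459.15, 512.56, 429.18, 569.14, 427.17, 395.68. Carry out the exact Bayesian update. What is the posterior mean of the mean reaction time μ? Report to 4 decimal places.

467.0822

For Normal data with known variance σ², a Normal(μ₀, σ₀²) prior on μ is conjugate. Posterior precision = 1/σ₀² + n/σ²; posterior mean is the precision-weighted average of μ₀ and x̄.
Σxᵢ = 572.19 + 556.11 + 382.98 + 428.72 + 459.15 + 512.56 + 429.18 + 569.14 + 427.17 + 395.68 = 4732.88, so n·x̄ = 4732.88.
σ₀² = 26.06² = 679.1236, σ² = 62.93² = 3960.1849; σ² + n·σ₀² = 3960.1849 + 10·679.1236 = 10751.4209.
Posterior mean = (μ₀/σ₀² + n·x̄/σ²)/(1/σ₀² + n/σ²) = (σ²·μ₀ + σ₀²·n·x̄)/(σ² + n·σ₀²) = (3960.1849·456.44 + 679.1236·4732.88)/10751.4209 = 5021797.299724/10751.4209 = 467.0822.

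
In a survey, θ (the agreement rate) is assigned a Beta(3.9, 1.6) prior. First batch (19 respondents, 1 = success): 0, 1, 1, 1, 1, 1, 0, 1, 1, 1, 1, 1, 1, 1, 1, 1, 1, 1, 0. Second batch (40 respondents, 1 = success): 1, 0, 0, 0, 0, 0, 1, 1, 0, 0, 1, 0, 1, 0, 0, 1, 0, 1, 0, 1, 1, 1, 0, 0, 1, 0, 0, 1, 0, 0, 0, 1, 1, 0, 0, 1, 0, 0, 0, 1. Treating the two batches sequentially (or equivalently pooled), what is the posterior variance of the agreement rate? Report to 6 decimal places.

0.003768

The Beta prior is conjugate to a Binomial/Bernoulli likelihood; the update adds successes to α and failures to β.
After batch 1: Beta(3.9+16, 1.6+3) = Beta(19.9, 4.6).
After batch 2: Beta(19.9+16, 4.6+24) = Beta(35.9, 28.6).
Var = αβ/((α+β)²(α+β+1)) = 35.9·28.6/(64.5²·65.5) = 0.003768.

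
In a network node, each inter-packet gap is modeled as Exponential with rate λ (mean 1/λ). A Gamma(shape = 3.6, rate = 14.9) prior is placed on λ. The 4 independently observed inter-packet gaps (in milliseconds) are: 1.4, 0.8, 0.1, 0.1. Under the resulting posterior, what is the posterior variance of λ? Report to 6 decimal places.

0.025393

With a Gamma(shape α, rate β) prior on the exponential rate λ, the posterior after n observations with total T = Σxᵢ is Gamma(α+n, β+T).
Sum of observations T = 2.4 milliseconds; n = 4.
Posterior: Gamma(3.6+4, 14.9+2.4) = Gamma(7.6, 17.3).
Var = α/β² = 0.025393.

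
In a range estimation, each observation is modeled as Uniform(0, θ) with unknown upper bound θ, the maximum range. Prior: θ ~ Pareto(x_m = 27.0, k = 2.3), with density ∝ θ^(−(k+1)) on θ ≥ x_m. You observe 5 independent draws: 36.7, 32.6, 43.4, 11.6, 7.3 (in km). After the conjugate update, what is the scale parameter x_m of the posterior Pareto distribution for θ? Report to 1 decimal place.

43.4

A Pareto(scale x_m, shape k) prior on the upper bound θ of Uniform(0, θ) is conjugate: posterior is Pareto(max(x_m, max xᵢ), k + n).
Sample maximum = 43.4; prior scale x_m = 27.0 → posterior scale = max = 43.4.
Posterior shape = 2.3 + 5 = 7.3.
Posterior scale x_m = 43.4.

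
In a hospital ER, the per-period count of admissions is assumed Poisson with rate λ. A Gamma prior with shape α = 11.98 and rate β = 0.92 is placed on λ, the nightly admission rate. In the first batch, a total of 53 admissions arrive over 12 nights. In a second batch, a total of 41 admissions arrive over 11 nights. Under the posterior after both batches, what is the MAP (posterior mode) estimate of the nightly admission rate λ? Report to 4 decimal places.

With a Gamma(shape α, rate β) prior, the Poisson likelihood is conjugate: the posterior is Gamma(α + ΣXᵢ, β + n).
After batch 1: Gamma(α+S, β+n) = Gamma(11.98+53, 0.92+12) = Gamma(64.98, 12.92).
After batch 2: Gamma(α+S, β+n) = Gamma(64.98+41, 12.92+11) = Gamma(105.98, 23.92).
Mode of Gamma(α,β) for α≥1 is (α−1)/β = 104.98/23.92 = 4.3888.

4.3888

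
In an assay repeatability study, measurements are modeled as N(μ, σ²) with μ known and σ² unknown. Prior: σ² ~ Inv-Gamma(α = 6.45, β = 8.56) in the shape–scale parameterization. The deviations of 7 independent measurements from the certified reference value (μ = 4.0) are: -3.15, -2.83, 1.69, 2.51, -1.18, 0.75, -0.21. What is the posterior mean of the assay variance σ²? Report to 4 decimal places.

2.5814

With known mean μ and an Inverse-Gamma(α, β) prior on σ², the Normal likelihood is conjugate: posterior is Inv-Gamma(α + n/2, β + Σ(xᵢ−μ)²/2).
Σ(xᵢ−μ)² = (-3.15)² + (-2.83)² + (1.69)² + (2.51)² + (-1.18)² + (0.75)² + (-0.21)² = 29.0866.
Posterior: Inv-Gamma(6.45 + 7/2, 8.56 + 29.0866/2) = Inv-Gamma(9.95, 23.10330).
E[σ²|data] = β/(α−1) = 23.10330/8.95 = 2.5814.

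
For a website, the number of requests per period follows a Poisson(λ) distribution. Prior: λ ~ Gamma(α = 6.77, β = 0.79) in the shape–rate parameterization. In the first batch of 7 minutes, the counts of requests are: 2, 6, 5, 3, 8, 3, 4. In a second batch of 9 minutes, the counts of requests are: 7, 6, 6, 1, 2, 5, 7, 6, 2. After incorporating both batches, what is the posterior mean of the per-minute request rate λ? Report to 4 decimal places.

4.7510

With a Gamma(shape α, rate β) prior, the Poisson likelihood is conjugate: the posterior is Gamma(α + ΣXᵢ, β + n).
Batch 1: sum of counts S = 31 over n = 7 minutes.
After batch 1: Gamma(α+S, β+n) = Gamma(6.77+31, 0.79+7) = Gamma(37.77, 7.79).
Batch 2: sum of counts S = 42 over n = 9 minutes.
After batch 2: Gamma(α+S, β+n) = Gamma(37.77+42, 7.79+9) = Gamma(79.77, 16.79).
Posterior mean = α/β = 79.77/16.79 = 4.7510.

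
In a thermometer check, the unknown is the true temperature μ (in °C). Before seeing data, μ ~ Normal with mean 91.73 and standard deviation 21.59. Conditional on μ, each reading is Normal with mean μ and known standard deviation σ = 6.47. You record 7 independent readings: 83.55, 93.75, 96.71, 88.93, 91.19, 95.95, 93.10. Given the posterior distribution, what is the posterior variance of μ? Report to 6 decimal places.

For Normal data with known variance σ², a Normal(μ₀, σ₀²) prior on μ is conjugate. Posterior precision = 1/σ₀² + n/σ²; posterior mean is the precision-weighted average of μ₀ and x̄.
σ₀² = 21.59² = 466.1281, σ² = 6.47² = 41.8609; σ² + n·σ₀² = 41.8609 + 7·466.1281 = 3304.7576.
Posterior precision = 1/σ₀² + n/σ² = 1/466.1281 + 7/41.8609 = (σ² + n·σ₀²)/(σ₀²σ²) = 3304.7576/(466.1281·41.8609); posterior variance σₙ² = σ₀²σ²/(σ² + n·σ₀²) = 466.1281·41.8609/3304.7576 = 5.904379.

5.904379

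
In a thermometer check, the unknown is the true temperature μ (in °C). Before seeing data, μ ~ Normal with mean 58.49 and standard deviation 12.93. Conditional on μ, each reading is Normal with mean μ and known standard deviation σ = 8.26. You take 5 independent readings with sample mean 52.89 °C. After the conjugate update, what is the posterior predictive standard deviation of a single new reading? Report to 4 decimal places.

8.9913

For Normal data with known variance σ², a Normal(μ₀, σ₀²) prior on μ is conjugate. Posterior precision = 1/σ₀² + n/σ²; posterior mean is the precision-weighted average of μ₀ and x̄.
σ₀² = 12.93² = 167.1849, σ² = 8.26² = 68.2276; σ² + n·σ₀² = 68.2276 + 5·167.1849 = 904.1521.
Posterior precision = 1/σ₀² + n/σ² = 1/167.1849 + 5/68.2276 = (σ² + n·σ₀²)/(σ₀²σ²) = 904.1521/(167.1849·68.2276); posterior variance σₙ² = σ₀²σ²/(σ² + n·σ₀²) = 167.1849·68.2276/904.1521 = 12.615825.
Predictive variance for one new observation = σₙ² + σ² = 167.1849·68.2276/904.1521 + 68.2276 = σ²·(σ₀² + 904.1521)/904.1521 = 68.2276·1071.337/904.1521 = 80.843425; SD = √(68.2276·1071.337/904.1521) = 8.9913.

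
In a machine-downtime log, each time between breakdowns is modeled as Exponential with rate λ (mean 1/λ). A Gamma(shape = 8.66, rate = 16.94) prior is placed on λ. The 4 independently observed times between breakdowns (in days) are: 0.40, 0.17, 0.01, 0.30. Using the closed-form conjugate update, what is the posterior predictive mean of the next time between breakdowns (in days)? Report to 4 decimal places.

1.5283

With a Gamma(shape α, rate β) prior on the exponential rate λ, the posterior after n observations with total T = Σxᵢ is Gamma(α+n, β+T).
Sum of observations T = 0.88 days; n = 4.
Posterior: Gamma(8.66+4, 16.94+0.88) = Gamma(12.66, 17.82).
The predictive distribution for the next observation is Lomax; its mean is β/(α−1) = 17.82/11.66 = 1.5283.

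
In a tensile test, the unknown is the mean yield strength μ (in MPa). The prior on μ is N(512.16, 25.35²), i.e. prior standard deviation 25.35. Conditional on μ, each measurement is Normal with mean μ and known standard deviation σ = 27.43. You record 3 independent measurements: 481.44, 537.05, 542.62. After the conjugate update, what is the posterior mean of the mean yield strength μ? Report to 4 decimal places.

For Normal data with known variance σ², a Normal(μ₀, σ₀²) prior on μ is conjugate. Posterior precision = 1/σ₀² + n/σ²; posterior mean is the precision-weighted average of μ₀ and x̄.
Σxᵢ = 481.44 + 537.05 + 542.62 = 1561.11, so n·x̄ = 1561.11.
σ₀² = 25.35² = 642.6225, σ² = 27.43² = 752.4049; σ² + n·σ₀² = 752.4049 + 3·642.6225 = 2680.2724.
Posterior mean = (μ₀/σ₀² + n·x̄/σ²)/(1/σ₀² + n/σ²) = (σ²·μ₀ + σ₀²·n·x̄)/(σ² + n·σ₀²) = (752.4049·512.16 + 642.6225·1561.11)/2680.2724 = 1388556.104559/2680.2724 = 518.0653.

518.0653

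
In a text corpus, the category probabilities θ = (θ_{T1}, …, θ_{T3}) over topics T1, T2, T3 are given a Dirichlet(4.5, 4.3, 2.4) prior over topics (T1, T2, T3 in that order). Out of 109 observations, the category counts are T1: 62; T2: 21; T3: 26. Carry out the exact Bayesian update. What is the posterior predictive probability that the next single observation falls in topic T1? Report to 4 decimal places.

0.5532

The Dirichlet prior is conjugate to the Multinomial likelihood: each posterior αⱼ = prior αⱼ + observed count nⱼ.
Posterior concentration: (66.5, 25.3, 28.4), total = 120.2.
P(next = T1 | data) = α_{T1}/Σα = 0.5532.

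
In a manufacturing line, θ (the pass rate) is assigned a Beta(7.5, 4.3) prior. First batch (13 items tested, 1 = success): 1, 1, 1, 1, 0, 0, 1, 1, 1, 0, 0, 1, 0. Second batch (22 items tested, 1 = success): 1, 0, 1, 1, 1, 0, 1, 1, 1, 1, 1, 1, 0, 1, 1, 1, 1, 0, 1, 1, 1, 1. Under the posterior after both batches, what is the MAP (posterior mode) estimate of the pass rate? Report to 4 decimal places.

0.7254

The Beta prior is conjugate to a Binomial/Bernoulli likelihood; the update adds successes to α and failures to β.
After batch 1: Beta(7.5+8, 4.3+5) = Beta(15.5, 9.3).
After batch 2: Beta(15.5+18, 9.3+4) = Beta(33.5, 13.3).
Mode of Beta(a,b) for a,b>1 is (a−1)/(a+b−2) = 32.5/44.8 = 0.7254.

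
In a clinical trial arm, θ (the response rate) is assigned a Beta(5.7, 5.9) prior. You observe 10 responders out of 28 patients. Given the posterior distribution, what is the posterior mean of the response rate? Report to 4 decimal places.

The Beta prior is conjugate to a Binomial/Bernoulli likelihood; the update adds successes to α and failures to β.
Posterior: Beta(α+k, β+n−k) = Beta(5.7+10, 5.9+18) = Beta(15.7, 23.9).
Posterior mean = α/(α+β) = 15.7/39.6 = 0.3965.

0.3965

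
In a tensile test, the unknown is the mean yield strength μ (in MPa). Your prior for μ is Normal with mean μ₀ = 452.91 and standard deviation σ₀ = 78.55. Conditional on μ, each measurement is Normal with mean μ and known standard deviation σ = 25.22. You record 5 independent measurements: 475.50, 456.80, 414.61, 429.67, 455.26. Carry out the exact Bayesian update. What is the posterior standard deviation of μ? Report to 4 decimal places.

For Normal data with known variance σ², a Normal(μ₀, σ₀²) prior on μ is conjugate. Posterior precision = 1/σ₀² + n/σ²; posterior mean is the precision-weighted average of μ₀ and x̄.
σ₀² = 78.55² = 6170.1025, σ² = 25.22² = 636.0484; σ² + n·σ₀² = 636.0484 + 5·6170.1025 = 31486.5609.
Posterior precision = 1/σ₀² + n/σ² = 1/6170.1025 + 5/636.0484 = (σ² + n·σ₀²)/(σ₀²σ²) = 31486.5609/(6170.1025·636.0484); posterior variance σₙ² = σ₀²σ²/(σ² + n·σ₀²) = 6170.1025·636.0484/31486.5609 = 124.639964.
Posterior SD = √σₙ² = √(6170.1025·636.0484/31486.5609) = 11.1642.

11.1642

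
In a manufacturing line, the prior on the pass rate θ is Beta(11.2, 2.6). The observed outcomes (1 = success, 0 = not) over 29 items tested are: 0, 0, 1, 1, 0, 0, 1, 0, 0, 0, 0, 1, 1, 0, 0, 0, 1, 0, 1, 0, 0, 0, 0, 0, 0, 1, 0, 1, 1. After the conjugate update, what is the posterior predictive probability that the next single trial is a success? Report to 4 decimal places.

0.4953

The Beta prior is conjugate to a Binomial/Bernoulli likelihood; the update adds successes to α and failures to β.
Posterior: Beta(α+k, β+n−k) = Beta(11.2+10, 2.6+19) = Beta(21.2, 21.6).
For a single future Bernoulli trial, P(success | data) = α/(α+β) = 0.4953.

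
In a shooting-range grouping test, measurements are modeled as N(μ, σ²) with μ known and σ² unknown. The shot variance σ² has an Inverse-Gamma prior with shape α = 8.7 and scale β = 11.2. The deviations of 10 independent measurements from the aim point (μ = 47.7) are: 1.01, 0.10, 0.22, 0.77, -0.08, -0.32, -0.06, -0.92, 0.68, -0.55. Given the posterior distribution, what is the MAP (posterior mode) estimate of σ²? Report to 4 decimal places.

With known mean μ and an Inverse-Gamma(α, β) prior on σ², the Normal likelihood is conjugate: posterior is Inv-Gamma(α + n/2, β + Σ(xᵢ−μ)²/2).
Σ(xᵢ−μ)² = (1.01)² + (0.10)² + (0.22)² + (0.77)² + (-0.08)² + (-0.32)² + (-0.06)² + (-0.92)² + (0.68)² + (-0.55)² = 3.3951.
Posterior: Inv-Gamma(8.7 + 10/2, 11.2 + 3.3951/2) = Inv-Gamma(13.70, 12.89755).
Mode = β/(α+1) = 12.89755/14.70 = 0.8774.

0.8774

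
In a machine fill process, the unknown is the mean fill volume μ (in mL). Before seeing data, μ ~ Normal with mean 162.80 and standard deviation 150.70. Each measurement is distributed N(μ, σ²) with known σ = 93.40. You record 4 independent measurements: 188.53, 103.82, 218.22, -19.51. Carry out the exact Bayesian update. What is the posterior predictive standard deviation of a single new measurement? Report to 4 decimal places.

For Normal data with known variance σ², a Normal(μ₀, σ₀²) prior on μ is conjugate. Posterior precision = 1/σ₀² + n/σ²; posterior mean is the precision-weighted average of μ₀ and x̄.
σ₀² = 150.70² = 22710.49, σ² = 93.40² = 8723.56; σ² + n·σ₀² = 8723.56 + 4·22710.49 = 99565.52.
Posterior precision = 1/σ₀² + n/σ² = 1/22710.49 + 4/8723.56 = (σ² + n·σ₀²)/(σ₀²σ²) = 99565.52/(22710.49·8723.56); posterior variance σₙ² = σ₀²σ²/(σ² + n·σ₀²) = 22710.49·8723.56/99565.52 = 1989.808542.
Predictive variance for one new observation = σₙ² + σ² = 22710.49·8723.56/99565.52 + 8723.56 = σ²·(σ₀² + 99565.52)/99565.52 = 8723.56·122276.01/99565.52 = 10713.368542; SD = √(8723.56·122276.01/99565.52) = 103.5054.

103.5054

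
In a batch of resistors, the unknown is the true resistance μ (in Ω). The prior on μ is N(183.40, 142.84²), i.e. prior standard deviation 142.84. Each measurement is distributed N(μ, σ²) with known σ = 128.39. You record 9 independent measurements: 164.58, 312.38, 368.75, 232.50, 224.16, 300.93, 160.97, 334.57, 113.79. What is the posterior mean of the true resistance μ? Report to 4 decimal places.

For Normal data with known variance σ², a Normal(μ₀, σ₀²) prior on μ is conjugate. Posterior precision = 1/σ₀² + n/σ²; posterior mean is the precision-weighted average of μ₀ and x̄.
Σxᵢ = 164.58 + 312.38 + 368.75 + 232.50 + 224.16 + 300.93 + 160.97 + 334.57 + 113.79 = 2212.63, so n·x̄ = 2212.63.
σ₀² = 142.84² = 20403.2656, σ² = 128.39² = 16483.9921; σ² + n·σ₀² = 16483.9921 + 9·20403.2656 = 200113.3825.
Posterior mean = (μ₀/σ₀² + n·x̄/σ²)/(1/σ₀² + n/σ²) = (σ²·μ₀ + σ₀²·n·x̄)/(σ² + n·σ₀²) = (16483.9921·183.40 + 20403.2656·2212.63)/200113.3825 = 48168041.715668/200113.3825 = 240.7038.

240.7038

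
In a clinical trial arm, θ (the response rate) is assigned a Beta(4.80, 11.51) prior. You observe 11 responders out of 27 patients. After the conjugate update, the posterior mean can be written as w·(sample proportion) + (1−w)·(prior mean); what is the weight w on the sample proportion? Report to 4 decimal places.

0.6234

The Beta prior is conjugate to a Binomial/Bernoulli likelihood; the update adds successes to α and failures to β.
Posterior mean = (α₀+k)/(α₀+β₀+n) = [n/(α₀+β₀+n)]·(k/n) + [(α₀+β₀)/(α₀+β₀+n)]·α₀/(α₀+β₀), so only n and the prior enter the weight.
The weight on the data is w = n/(α₀+β₀+n) = 27/(4.80+11.51+27) = 27/43.31 = 0.6234.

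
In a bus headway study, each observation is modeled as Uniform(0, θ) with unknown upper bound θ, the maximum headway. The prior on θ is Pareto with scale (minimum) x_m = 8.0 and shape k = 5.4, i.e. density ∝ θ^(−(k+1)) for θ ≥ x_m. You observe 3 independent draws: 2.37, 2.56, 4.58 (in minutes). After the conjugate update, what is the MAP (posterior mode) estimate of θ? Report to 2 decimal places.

8.00

A Pareto(scale x_m, shape k) prior on the upper bound θ of Uniform(0, θ) is conjugate: posterior is Pareto(max(x_m, max xᵢ), k + n).
Sample maximum = 4.58; prior scale x_m = 8.0 → posterior scale = max = 8.00.
Posterior shape = 5.4 + 3 = 8.4.
The Pareto density is decreasing on [x_m, ∞), so the mode is x_m = 8.00.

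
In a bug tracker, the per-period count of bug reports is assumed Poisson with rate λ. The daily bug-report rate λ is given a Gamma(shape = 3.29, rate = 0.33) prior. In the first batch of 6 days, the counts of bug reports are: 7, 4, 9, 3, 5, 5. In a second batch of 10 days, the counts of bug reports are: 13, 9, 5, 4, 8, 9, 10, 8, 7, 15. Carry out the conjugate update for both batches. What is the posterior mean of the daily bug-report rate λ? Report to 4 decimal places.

With a Gamma(shape α, rate β) prior, the Poisson likelihood is conjugate: the posterior is Gamma(α + ΣXᵢ, β + n).
Batch 1: sum of counts S = 33 over n = 6 days.
After batch 1: Gamma(α+S, β+n) = Gamma(3.29+33, 0.33+6) = Gamma(36.29, 6.33).
Batch 2: sum of counts S = 88 over n = 10 days.
After batch 2: Gamma(α+S, β+n) = Gamma(36.29+88, 6.33+10) = Gamma(124.29, 16.33).
Posterior mean = α/β = 124.29/16.33 = 7.6111.

7.6111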